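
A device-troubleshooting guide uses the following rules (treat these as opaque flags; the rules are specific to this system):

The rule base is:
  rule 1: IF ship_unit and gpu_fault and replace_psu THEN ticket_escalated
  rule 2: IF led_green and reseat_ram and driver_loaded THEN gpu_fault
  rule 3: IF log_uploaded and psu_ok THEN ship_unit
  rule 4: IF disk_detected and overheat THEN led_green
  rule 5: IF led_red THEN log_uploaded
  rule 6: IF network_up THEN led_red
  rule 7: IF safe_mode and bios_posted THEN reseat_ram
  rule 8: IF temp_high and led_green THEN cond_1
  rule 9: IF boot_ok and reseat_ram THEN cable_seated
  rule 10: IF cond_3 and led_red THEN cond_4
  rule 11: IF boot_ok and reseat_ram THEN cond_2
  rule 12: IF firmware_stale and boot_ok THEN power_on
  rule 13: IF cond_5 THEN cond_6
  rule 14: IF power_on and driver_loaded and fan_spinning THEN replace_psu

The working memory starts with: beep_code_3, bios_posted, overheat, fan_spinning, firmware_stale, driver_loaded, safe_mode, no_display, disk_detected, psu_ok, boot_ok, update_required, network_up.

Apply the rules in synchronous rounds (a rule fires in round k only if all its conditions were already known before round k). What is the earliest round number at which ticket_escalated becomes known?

4

Round 1: rule 4 [IF disk_detected and overheat THEN led_green]; rule 6 [IF network_up THEN led_red]; rule 7 [IF safe_mode and bios_posted THEN reseat_ram]; rule 12 [IF firmware_stale and boot_ok THEN power_on]. Adds led_green, led_red, reseat_ram, power_on.
Round 2: rule 2 [IF led_green and reseat_ram and driver_loaded THEN gpu_fault]; rule 5 [IF led_red THEN log_uploaded]; rule 9 [IF boot_ok and reseat_ram THEN cable_seated]; rule 11 [IF boot_ok and reseat_ram THEN cond_2]; rule 14 [IF power_on and driver_loaded and fan_spinning THEN replace_psu]. Adds gpu_fault, log_uploaded, cable_seated, cond_2, replace_psu.
Round 3: rule 3 [IF log_uploaded and psu_ok THEN ship_unit]. Adds ship_unit.
Round 4: rule 1 [IF ship_unit and gpu_fault and replace_psu THEN ticket_escalated]. Adds ticket_escalated.
ticket_escalated first appears in round 4.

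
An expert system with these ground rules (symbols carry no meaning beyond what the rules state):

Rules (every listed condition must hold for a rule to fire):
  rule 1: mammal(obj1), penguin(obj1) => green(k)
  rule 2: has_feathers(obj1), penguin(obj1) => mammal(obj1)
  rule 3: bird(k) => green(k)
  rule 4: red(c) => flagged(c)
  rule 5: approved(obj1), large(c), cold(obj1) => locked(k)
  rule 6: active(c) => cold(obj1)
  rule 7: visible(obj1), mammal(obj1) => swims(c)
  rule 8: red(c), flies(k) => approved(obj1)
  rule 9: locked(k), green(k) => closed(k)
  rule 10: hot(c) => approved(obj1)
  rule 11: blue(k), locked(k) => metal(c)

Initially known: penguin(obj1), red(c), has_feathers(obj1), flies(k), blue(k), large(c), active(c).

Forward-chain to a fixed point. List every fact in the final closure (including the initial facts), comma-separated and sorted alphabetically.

active(c), approved(obj1), blue(k), closed(k), cold(obj1), flagged(c), flies(k), green(k), has_feathers(obj1), large(c), locked(k), mammal(obj1), metal(c), penguin(obj1), red(c)

Round 1 fires rule 2, rule 4, rule 6, rule 8, giving mammal(obj1), flagged(c), cold(obj1), approved(obj1).
Round 2 fires rule 1, rule 5, giving green(k), locked(k).
Round 3 fires rule 9, rule 11, giving closed(k), metal(c).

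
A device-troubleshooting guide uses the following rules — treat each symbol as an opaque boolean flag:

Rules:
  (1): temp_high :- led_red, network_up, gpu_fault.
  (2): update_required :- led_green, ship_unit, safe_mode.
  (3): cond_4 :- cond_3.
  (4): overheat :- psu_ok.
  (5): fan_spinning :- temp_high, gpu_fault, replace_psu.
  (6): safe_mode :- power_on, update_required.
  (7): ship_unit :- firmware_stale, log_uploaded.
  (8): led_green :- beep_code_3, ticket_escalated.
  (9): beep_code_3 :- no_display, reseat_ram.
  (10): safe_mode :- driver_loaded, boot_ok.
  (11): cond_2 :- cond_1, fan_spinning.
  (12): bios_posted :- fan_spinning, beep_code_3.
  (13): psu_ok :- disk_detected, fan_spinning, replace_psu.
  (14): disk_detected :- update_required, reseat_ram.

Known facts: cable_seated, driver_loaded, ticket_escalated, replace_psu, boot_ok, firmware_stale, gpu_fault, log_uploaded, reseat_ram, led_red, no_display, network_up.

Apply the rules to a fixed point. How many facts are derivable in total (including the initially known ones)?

23

Round 1 — (1), (7), (9), (10), derive temp_high, ship_unit, beep_code_3, safe_mode.
Round 2 — (5), (8), derive fan_spinning, led_green.
Round 3 — (2), (12), derive update_required, bios_posted.
Round 4 — (14), derive disk_detected.
Round 5 — (13), derive psu_ok.
Round 6 — (4), derive overheat.
Closure: {beep_code_3, bios_posted, boot_ok, cable_seated, disk_detected, driver_loaded, fan_spinning, firmware_stale, gpu_fault, led_green, led_red, log_uploaded, network_up, no_display, overheat, psu_ok, replace_psu, reseat_ram, safe_mode, ship_unit, temp_high, ticket_escalated, update_required} — 23 facts.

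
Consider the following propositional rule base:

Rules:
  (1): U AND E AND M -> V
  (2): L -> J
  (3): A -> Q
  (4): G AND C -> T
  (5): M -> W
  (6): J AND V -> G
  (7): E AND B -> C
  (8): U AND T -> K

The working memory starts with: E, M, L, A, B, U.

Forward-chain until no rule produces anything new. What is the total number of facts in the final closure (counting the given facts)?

[1] (1) [U AND E AND M -> V]; (2) [L -> J]; (3) [A -> Q]; (5) [M -> W]; (7) [E AND B -> C]. ⇒ new: V, J, Q, W, C.
[2] (6) [J AND V -> G]. ⇒ new: G.
[3] (4) [G AND C -> T]. ⇒ new: T.
[4] (8) [U AND T -> K]. ⇒ new: K.
Closure: {A, B, C, E, G, J, K, L, M, Q, T, U, V, W} — 14 facts.

14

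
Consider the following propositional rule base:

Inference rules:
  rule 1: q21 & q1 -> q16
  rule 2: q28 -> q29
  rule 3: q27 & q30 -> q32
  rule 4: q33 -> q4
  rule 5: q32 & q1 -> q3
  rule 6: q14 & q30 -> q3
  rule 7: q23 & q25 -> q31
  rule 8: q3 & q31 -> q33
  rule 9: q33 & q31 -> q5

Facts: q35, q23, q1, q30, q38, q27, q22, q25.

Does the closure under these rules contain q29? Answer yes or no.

[1] rule 3 [q27 & q30 -> q32]; rule 7 [q23 & q25 -> q31]. ⇒ new: q32, q31.
[2] rule 5 [q32 & q1 -> q3]. ⇒ new: q3.
[3] rule 8 [q3 & q31 -> q33]. ⇒ new: q33.
[4] rule 4 [q33 -> q4]; rule 9 [q33 & q31 -> q5]. ⇒ new: q4, q5.
Fixed point reached. q29 is concluded only by rule 2; rule 2 needs q28 (never derived).

no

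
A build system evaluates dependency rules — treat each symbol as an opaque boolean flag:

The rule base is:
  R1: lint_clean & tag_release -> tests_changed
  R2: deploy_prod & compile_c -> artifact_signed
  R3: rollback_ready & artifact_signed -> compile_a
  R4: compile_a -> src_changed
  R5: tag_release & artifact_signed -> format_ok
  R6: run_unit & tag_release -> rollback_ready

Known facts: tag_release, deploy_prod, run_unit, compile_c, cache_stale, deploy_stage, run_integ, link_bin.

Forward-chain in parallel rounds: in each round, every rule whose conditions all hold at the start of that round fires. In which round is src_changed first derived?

3

Round 1: R2 [deploy_prod & compile_c -> artifact_signed]; R6 [run_unit & tag_release -> rollback_ready]. Adds artifact_signed, rollback_ready.
Round 2: R3 [rollback_ready & artifact_signed -> compile_a]; R5 [tag_release & artifact_signed -> format_ok]. Adds compile_a, format_ok.
Round 3: R4 [compile_a -> src_changed]. Adds src_changed.
src_changed first appears in round 3.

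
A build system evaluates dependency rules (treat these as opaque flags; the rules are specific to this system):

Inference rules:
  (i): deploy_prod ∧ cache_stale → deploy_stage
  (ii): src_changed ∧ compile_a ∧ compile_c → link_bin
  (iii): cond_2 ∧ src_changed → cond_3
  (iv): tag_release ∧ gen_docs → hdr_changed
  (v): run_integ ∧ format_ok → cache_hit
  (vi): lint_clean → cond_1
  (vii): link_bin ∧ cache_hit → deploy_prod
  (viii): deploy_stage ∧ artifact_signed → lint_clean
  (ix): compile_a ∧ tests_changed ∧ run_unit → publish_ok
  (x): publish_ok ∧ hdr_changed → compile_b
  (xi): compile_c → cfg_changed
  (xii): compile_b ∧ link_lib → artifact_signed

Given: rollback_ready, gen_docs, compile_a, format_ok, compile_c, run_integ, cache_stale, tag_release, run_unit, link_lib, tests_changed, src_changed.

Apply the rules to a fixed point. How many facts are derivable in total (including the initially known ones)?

23

Round 1: (ii) [src_changed ∧ compile_a ∧ compile_c → link_bin]; (iv) [tag_release ∧ gen_docs → hdr_changed]; (v) [run_integ ∧ format_ok → cache_hit]; (ix) [compile_a ∧ tests_changed ∧ run_unit → publish_ok]; (xi) [compile_c → cfg_changed]. New: link_bin, hdr_changed, cache_hit, publish_ok, cfg_changed.
Round 2: (vii) [link_bin ∧ cache_hit → deploy_prod]; (x) [publish_ok ∧ hdr_changed → compile_b]. New: deploy_prod, compile_b.
Round 3: (i) [deploy_prod ∧ cache_stale → deploy_stage]; (xii) [compile_b ∧ link_lib → artifact_signed]. New: deploy_stage, artifact_signed.
Round 4: (viii) [deploy_stage ∧ artifact_signed → lint_clean]. New: lint_clean.
Round 5: (vi) [lint_clean → cond_1]. New: cond_1.
Closure: {artifact_signed, cache_hit, cache_stale, cfg_changed, compile_a, compile_b, compile_c, cond_1, deploy_prod, deploy_stage, format_ok, gen_docs, hdr_changed, link_bin, link_lib, lint_clean, publish_ok, rollback_ready, run_integ, run_unit, src_changed, tag_release, tests_changed} — 23 facts.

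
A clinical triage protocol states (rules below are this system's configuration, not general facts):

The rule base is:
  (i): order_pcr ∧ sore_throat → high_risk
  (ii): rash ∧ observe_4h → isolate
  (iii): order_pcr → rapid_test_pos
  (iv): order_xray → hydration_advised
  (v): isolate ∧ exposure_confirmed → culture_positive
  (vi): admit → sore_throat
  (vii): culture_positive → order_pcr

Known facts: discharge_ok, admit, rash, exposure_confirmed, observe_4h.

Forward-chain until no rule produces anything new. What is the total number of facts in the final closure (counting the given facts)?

Round 1: (ii) [rash ∧ observe_4h → isolate]; (vi) [admit → sore_throat]. Adds isolate, sore_throat.
Round 2: (v) [isolate ∧ exposure_confirmed → culture_positive]. Adds culture_positive.
Round 3: (vii) [culture_positive → order_pcr]. Adds order_pcr.
Round 4: (i) [order_pcr ∧ sore_throat → high_risk]; (iii) [order_pcr → rapid_test_pos]. Adds high_risk, rapid_test_pos.
Closure: {admit, culture_positive, discharge_ok, exposure_confirmed, high_risk, isolate, observe_4h, order_pcr, rapid_test_pos, rash, sore_throat} — 11 facts.

11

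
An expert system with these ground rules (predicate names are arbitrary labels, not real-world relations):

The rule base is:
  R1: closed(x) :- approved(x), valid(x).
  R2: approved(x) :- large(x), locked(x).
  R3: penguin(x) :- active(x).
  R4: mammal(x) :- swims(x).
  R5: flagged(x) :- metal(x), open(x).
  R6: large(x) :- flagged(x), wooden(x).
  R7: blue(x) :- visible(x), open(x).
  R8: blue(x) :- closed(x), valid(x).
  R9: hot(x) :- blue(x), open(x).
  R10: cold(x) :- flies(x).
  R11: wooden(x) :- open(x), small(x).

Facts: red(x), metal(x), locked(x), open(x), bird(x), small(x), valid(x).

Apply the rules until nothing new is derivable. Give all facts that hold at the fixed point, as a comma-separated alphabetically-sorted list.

Round 1 fires R5, R11, giving flagged(x), wooden(x).
Round 2 fires R6, giving large(x).
Round 3 fires R2, giving approved(x).
Round 4 fires R1, giving closed(x).
Round 5 fires R8, giving blue(x).
Round 6 fires R9, giving hot(x).

approved(x), bird(x), blue(x), closed(x), flagged(x), hot(x), large(x), locked(x), metal(x), open(x), red(x), small(x), valid(x), wooden(x)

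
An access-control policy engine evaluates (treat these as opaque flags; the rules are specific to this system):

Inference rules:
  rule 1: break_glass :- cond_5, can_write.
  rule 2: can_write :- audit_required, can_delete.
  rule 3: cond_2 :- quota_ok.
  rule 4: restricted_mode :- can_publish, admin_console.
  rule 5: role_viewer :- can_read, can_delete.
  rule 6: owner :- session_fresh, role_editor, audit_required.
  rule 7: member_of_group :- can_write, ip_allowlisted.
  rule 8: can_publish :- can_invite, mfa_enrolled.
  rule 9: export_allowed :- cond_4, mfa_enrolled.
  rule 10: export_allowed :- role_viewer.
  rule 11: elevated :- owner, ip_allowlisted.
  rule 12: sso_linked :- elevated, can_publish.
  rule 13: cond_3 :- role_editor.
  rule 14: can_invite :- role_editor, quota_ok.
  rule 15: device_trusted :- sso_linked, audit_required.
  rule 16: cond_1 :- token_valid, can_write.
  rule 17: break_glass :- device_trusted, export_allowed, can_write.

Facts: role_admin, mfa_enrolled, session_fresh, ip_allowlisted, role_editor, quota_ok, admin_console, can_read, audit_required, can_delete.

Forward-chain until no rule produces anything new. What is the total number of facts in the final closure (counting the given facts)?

24

[1] rule 2 [can_write :- audit_required, can_delete.]; rule 3 [cond_2 :- quota_ok.]; rule 5 [role_viewer :- can_read, can_delete.]; rule 6 [owner :- session_fresh, role_editor, audit_required.]; rule 13 [cond_3 :- role_editor.]; rule 14 [can_invite :- role_editor, quota_ok.]. ⇒ new: can_write, cond_2, role_viewer, owner, cond_3, can_invite.
[2] rule 7 [member_of_group :- can_write, ip_allowlisted.]; rule 8 [can_publish :- can_invite, mfa_enrolled.]; rule 10 [export_allowed :- role_viewer.]; rule 11 [elevated :- owner, ip_allowlisted.]. ⇒ new: member_of_group, can_publish, export_allowed, elevated.
[3] rule 4 [restricted_mode :- can_publish, admin_console.]; rule 12 [sso_linked :- elevated, can_publish.]. ⇒ new: restricted_mode, sso_linked.
[4] rule 15 [device_trusted :- sso_linked, audit_required.]. ⇒ new: device_trusted.
[5] rule 17 [break_glass :- device_trusted, export_allowed, can_write.]. ⇒ new: break_glass.
Closure: {admin_console, audit_required, break_glass, can_delete, can_invite, can_publish, can_read, can_write, cond_2, cond_3, device_trusted, elevated, export_allowed, ip_allowlisted, member_of_group, mfa_enrolled, owner, quota_ok, restricted_mode, role_admin, role_editor, role_viewer, session_fresh, sso_linked} — 24 facts.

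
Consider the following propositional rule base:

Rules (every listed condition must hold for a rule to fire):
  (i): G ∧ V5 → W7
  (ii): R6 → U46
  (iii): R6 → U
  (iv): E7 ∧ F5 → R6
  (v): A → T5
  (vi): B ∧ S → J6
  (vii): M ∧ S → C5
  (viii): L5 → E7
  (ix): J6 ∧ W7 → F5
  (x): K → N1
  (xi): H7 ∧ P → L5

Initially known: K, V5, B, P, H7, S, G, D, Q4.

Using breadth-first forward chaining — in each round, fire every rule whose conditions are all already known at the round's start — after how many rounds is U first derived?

4

Round 1: (i) [G ∧ V5 → W7]; (vi) [B ∧ S → J6]; (x) [K → N1]; (xi) [H7 ∧ P → L5]. New: W7, J6, N1, L5.
Round 2: (viii) [L5 → E7]; (ix) [J6 ∧ W7 → F5]. New: E7, F5.
Round 3: (iv) [E7 ∧ F5 → R6]. New: R6.
Round 4: (ii) [R6 → U46]; (iii) [R6 → U]. New: U46, U.
U first appears in round 4.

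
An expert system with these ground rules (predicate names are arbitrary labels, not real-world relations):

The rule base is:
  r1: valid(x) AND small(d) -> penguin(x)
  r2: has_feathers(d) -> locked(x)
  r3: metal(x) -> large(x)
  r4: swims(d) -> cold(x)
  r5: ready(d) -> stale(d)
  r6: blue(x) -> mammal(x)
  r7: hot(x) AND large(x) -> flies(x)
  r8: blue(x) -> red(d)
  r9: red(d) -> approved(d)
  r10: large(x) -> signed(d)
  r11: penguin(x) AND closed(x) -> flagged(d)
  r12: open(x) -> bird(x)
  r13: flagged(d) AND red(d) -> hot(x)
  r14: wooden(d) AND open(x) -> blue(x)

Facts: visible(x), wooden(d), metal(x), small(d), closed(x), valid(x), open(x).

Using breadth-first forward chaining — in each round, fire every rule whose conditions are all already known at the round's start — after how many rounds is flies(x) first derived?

[1] r1 [valid(x) AND small(d) -> penguin(x)]; r3 [metal(x) -> large(x)]; r12 [open(x) -> bird(x)]; r14 [wooden(d) AND open(x) -> blue(x)]. ⇒ new: penguin(x), large(x), bird(x), blue(x).
[2] r6 [blue(x) -> mammal(x)]; r8 [blue(x) -> red(d)]; r10 [large(x) -> signed(d)]; r11 [penguin(x) AND closed(x) -> flagged(d)]. ⇒ new: mammal(x), red(d), signed(d), flagged(d).
[3] r9 [red(d) -> approved(d)]; r13 [flagged(d) AND red(d) -> hot(x)]. ⇒ new: approved(d), hot(x).
[4] r7 [hot(x) AND large(x) -> flies(x)]. ⇒ new: flies(x).
flies(x) first appears in round 4.

4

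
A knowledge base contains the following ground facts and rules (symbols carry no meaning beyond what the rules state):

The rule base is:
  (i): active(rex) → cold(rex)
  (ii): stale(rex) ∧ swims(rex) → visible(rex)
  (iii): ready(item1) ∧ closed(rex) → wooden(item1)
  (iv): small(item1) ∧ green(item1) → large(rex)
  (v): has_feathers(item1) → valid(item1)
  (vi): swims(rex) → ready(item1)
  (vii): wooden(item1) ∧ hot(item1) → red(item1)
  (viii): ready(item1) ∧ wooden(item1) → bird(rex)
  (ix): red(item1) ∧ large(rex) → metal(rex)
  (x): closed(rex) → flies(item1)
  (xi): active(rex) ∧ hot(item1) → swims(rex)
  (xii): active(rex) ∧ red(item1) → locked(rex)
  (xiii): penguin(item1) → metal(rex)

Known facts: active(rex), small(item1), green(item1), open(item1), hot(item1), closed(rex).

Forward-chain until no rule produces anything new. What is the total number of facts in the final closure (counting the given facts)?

Round 1 fires (i), (iv), (x), (xi), giving cold(rex), large(rex), flies(item1), swims(rex).
Round 2 fires (vi), giving ready(item1).
Round 3 fires (iii), giving wooden(item1).
Round 4 fires (vii), (viii), giving red(item1), bird(rex).
Round 5 fires (ix), (xii), giving metal(rex), locked(rex).
Closure: {active(rex), bird(rex), closed(rex), cold(rex), flies(item1), green(item1), hot(item1), large(rex), locked(rex), metal(rex), open(item1), ready(item1), red(item1), small(item1), swims(rex), wooden(item1)} — 16 facts.

16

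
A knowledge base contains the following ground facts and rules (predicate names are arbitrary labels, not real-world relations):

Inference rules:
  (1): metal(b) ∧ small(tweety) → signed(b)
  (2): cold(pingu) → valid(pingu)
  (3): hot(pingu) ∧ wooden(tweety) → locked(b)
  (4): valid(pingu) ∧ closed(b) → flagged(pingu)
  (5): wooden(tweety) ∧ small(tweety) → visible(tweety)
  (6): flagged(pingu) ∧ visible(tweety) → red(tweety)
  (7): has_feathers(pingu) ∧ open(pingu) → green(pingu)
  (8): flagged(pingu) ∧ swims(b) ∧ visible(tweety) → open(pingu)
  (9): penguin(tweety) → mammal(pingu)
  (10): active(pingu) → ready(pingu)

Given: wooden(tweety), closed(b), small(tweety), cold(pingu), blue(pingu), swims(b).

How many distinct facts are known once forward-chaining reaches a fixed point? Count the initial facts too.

11

Round 1: (2) [cold(pingu) → valid(pingu)]; (5) [wooden(tweety) ∧ small(tweety) → visible(tweety)]. Adds valid(pingu), visible(tweety).
Round 2: (4) [valid(pingu) ∧ closed(b) → flagged(pingu)]. Adds flagged(pingu).
Round 3: (6) [flagged(pingu) ∧ visible(tweety) → red(tweety)]; (8) [flagged(pingu) ∧ swims(b) ∧ visible(tweety) → open(pingu)]. Adds red(tweety), open(pingu).
Closure: {blue(pingu), closed(b), cold(pingu), flagged(pingu), open(pingu), red(tweety), small(tweety), swims(b), valid(pingu), visible(tweety), wooden(tweety)} — 11 facts.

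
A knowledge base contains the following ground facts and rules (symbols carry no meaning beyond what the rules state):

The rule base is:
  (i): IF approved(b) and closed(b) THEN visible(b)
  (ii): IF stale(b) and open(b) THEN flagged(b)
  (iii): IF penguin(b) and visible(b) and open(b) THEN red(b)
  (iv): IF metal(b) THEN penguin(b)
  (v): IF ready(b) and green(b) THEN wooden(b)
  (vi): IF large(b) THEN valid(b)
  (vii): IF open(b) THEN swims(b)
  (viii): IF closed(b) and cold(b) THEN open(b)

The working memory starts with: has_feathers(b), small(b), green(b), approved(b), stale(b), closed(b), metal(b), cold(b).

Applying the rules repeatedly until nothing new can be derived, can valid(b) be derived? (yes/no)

no

Round 1: (i) [IF approved(b) and closed(b) THEN visible(b)]; (iv) [IF metal(b) THEN penguin(b)]; (viii) [IF closed(b) and cold(b) THEN open(b)]. New: visible(b), penguin(b), open(b).
Round 2: (ii) [IF stale(b) and open(b) THEN flagged(b)]; (iii) [IF penguin(b) and visible(b) and open(b) THEN red(b)]; (vii) [IF open(b) THEN swims(b)]. New: flagged(b), red(b), swims(b).
Fixed point reached. valid(b) is concluded only by (vi); (vi) needs large(b) (never derived).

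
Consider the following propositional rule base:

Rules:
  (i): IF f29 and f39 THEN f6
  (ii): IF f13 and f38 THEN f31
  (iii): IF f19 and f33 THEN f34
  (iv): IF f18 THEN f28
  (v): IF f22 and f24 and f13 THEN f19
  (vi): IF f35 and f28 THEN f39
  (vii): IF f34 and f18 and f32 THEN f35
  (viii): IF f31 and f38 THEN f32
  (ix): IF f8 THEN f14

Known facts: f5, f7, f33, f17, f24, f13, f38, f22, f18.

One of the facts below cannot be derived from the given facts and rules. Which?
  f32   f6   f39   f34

f6

Round 1: (ii) [IF f13 and f38 THEN f31]; (iv) [IF f18 THEN f28]; (v) [IF f22 and f24 and f13 THEN f19]. New: f31, f28, f19.
Round 2: (iii) [IF f19 and f33 THEN f34]; (viii) [IF f31 and f38 THEN f32]. New: f34, f32.
Round 3: (vii) [IF f34 and f18 and f32 THEN f35]. New: f35.
Round 4: (vi) [IF f35 and f28 THEN f39]. New: f39.
Derived: f39 (round 4), f32 (round 2), f34 (round 2). f6 never appears in any round.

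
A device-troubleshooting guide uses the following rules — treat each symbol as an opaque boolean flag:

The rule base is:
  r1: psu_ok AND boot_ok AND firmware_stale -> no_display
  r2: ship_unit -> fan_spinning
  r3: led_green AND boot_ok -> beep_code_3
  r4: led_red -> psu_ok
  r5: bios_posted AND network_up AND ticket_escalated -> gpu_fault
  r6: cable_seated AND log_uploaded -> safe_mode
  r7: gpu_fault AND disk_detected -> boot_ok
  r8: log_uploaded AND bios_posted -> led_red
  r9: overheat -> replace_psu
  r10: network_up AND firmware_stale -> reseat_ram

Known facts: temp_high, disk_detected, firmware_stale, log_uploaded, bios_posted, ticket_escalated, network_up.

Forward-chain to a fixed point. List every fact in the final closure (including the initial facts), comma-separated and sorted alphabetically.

Round 1 fires r5, r8, r10, giving gpu_fault, led_red, reseat_ram.
Round 2 fires r4, r7, giving psu_ok, boot_ok.
Round 3 fires r1, giving no_display.

bios_posted, boot_ok, disk_detected, firmware_stale, gpu_fault, led_red, log_uploaded, network_up, no_display, psu_ok, reseat_ram, temp_high, ticket_escalated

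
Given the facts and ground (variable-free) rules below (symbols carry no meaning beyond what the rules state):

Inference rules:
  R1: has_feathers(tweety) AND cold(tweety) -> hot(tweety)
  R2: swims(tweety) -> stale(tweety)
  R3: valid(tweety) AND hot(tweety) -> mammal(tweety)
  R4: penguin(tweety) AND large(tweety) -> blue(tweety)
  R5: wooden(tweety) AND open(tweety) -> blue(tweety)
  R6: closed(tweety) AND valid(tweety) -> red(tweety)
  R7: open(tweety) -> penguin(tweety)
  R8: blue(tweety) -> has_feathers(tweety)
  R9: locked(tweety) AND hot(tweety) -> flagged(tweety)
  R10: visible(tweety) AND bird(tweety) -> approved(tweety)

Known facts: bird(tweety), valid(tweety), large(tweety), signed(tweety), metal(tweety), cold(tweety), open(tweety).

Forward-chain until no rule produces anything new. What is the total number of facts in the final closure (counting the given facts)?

12

Round 1 — R7, derive penguin(tweety).
Round 2 — R4, derive blue(tweety).
Round 3 — R8, derive has_feathers(tweety).
Round 4 — R1, derive hot(tweety).
Round 5 — R3, derive mammal(tweety).
Closure: {bird(tweety), blue(tweety), cold(tweety), has_feathers(tweety), hot(tweety), large(tweety), mammal(tweety), metal(tweety), open(tweety), penguin(tweety), signed(tweety), valid(tweety)} — 12 facts.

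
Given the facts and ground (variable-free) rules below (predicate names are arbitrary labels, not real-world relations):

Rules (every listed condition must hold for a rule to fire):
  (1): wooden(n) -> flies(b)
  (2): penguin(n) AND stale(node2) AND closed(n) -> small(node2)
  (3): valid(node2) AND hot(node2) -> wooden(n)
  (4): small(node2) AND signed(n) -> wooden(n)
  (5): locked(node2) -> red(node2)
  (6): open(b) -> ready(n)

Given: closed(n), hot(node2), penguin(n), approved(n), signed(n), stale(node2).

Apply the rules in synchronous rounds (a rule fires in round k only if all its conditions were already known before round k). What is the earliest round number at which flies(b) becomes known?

3

Round 1 — (2), derive small(node2).
Round 2 — (4), derive wooden(n).
Round 3 — (1), derive flies(b).
flies(b) first appears in round 3.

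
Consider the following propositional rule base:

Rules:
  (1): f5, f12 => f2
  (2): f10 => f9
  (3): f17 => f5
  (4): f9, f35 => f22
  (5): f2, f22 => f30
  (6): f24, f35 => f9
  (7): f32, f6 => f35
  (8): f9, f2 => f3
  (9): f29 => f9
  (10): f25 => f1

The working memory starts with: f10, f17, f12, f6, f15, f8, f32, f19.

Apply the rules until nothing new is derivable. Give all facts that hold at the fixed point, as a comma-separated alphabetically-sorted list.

[1] (2) [f10 => f9]; (3) [f17 => f5]; (7) [f32, f6 => f35]. ⇒ new: f9, f5, f35.
[2] (1) [f5, f12 => f2]; (4) [f9, f35 => f22]. ⇒ new: f2, f22.
[3] (5) [f2, f22 => f30]; (8) [f9, f2 => f3]. ⇒ new: f30, f3.

f10, f12, f15, f17, f19, f2, f22, f3, f30, f32, f35, f5, f6, f8, f9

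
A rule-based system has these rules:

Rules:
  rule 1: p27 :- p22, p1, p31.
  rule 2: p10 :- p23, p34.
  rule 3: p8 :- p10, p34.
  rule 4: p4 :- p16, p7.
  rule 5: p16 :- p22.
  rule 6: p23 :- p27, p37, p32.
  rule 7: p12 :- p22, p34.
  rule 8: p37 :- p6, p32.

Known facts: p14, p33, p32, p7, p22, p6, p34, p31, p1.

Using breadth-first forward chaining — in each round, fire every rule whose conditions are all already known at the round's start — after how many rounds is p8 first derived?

Round 1 fires rule 1, rule 5, rule 7, rule 8, giving p27, p16, p12, p37.
Round 2 fires rule 4, rule 6, giving p4, p23.
Round 3 fires rule 2, giving p10.
Round 4 fires rule 3, giving p8.
p8 first appears in round 4.

4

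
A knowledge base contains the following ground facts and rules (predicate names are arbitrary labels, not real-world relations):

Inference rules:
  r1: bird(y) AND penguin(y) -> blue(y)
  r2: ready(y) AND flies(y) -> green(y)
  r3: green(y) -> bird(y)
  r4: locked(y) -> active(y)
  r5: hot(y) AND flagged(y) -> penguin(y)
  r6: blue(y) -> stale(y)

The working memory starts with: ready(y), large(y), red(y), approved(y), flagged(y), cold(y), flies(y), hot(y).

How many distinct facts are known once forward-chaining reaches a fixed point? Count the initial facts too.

Round 1 fires r2, r5, giving green(y), penguin(y).
Round 2 fires r3, giving bird(y).
Round 3 fires r1, giving blue(y).
Round 4 fires r6, giving stale(y).
Closure: {approved(y), bird(y), blue(y), cold(y), flagged(y), flies(y), green(y), hot(y), large(y), penguin(y), ready(y), red(y), stale(y)} — 13 facts.

13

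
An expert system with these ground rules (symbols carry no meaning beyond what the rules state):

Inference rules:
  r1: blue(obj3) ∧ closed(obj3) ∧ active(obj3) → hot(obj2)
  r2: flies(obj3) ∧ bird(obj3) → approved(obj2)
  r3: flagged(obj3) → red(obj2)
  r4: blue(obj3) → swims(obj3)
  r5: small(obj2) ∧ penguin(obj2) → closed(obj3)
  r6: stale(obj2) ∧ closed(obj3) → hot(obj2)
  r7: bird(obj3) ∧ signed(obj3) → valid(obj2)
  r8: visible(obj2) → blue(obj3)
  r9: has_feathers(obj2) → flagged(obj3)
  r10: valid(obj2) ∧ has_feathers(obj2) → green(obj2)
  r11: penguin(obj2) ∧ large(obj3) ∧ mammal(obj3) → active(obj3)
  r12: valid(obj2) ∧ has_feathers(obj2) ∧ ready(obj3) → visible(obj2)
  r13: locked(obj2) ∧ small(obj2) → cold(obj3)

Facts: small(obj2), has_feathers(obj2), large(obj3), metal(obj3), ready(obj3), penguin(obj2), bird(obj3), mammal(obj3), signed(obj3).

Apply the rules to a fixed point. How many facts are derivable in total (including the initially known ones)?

[1] r5 [small(obj2) ∧ penguin(obj2) → closed(obj3)]; r7 [bird(obj3) ∧ signed(obj3) → valid(obj2)]; r9 [has_feathers(obj2) → flagged(obj3)]; r11 [penguin(obj2) ∧ large(obj3) ∧ mammal(obj3) → active(obj3)]. ⇒ new: closed(obj3), valid(obj2), flagged(obj3), active(obj3).
[2] r3 [flagged(obj3) → red(obj2)]; r10 [valid(obj2) ∧ has_feathers(obj2) → green(obj2)]; r12 [valid(obj2) ∧ has_feathers(obj2) ∧ ready(obj3) → visible(obj2)]. ⇒ new: red(obj2), green(obj2), visible(obj2).
[3] r8 [visible(obj2) → blue(obj3)]. ⇒ new: blue(obj3).
[4] r1 [blue(obj3) ∧ closed(obj3) ∧ active(obj3) → hot(obj2)]; r4 [blue(obj3) → swims(obj3)]. ⇒ new: hot(obj2), swims(obj3).
Closure: {active(obj3), bird(obj3), blue(obj3), closed(obj3), flagged(obj3), green(obj2), has_feathers(obj2), hot(obj2), large(obj3), mammal(obj3), metal(obj3), penguin(obj2), ready(obj3), red(obj2), signed(obj3), small(obj2), swims(obj3), valid(obj2), visible(obj2)} — 19 facts.

19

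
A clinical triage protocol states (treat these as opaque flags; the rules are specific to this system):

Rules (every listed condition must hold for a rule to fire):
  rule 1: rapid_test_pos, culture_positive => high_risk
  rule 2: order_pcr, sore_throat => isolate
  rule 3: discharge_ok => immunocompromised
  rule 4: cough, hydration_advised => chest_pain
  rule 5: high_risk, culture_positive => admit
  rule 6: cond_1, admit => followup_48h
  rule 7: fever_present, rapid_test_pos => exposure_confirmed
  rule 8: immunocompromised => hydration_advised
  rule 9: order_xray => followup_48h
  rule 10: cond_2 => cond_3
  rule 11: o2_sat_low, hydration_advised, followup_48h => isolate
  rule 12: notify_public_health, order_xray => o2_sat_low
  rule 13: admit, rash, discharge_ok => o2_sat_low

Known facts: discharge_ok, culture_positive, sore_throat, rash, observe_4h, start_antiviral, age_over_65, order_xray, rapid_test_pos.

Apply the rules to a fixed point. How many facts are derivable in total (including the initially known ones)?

Round 1 fires rule 1, rule 3, rule 9, giving high_risk, immunocompromised, followup_48h.
Round 2 fires rule 5, rule 8, giving admit, hydration_advised.
Round 3 fires rule 13, giving o2_sat_low.
Round 4 fires rule 11, giving isolate.
Closure: {admit, age_over_65, culture_positive, discharge_ok, followup_48h, high_risk, hydration_advised, immunocompromised, isolate, o2_sat_low, observe_4h, order_xray, rapid_test_pos, rash, sore_throat, start_antiviral} — 16 facts.

16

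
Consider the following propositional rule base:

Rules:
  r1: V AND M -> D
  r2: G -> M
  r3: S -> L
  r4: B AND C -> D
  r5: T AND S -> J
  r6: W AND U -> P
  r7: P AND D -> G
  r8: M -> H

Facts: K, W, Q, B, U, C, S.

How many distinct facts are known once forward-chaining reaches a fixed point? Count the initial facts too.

13

Round 1 — r3, r4, r6, derive L, D, P.
Round 2 — r7, derive G.
Round 3 — r2, derive M.
Round 4 — r8, derive H.
Closure: {B, C, D, G, H, K, L, M, P, Q, S, U, W} — 13 facts.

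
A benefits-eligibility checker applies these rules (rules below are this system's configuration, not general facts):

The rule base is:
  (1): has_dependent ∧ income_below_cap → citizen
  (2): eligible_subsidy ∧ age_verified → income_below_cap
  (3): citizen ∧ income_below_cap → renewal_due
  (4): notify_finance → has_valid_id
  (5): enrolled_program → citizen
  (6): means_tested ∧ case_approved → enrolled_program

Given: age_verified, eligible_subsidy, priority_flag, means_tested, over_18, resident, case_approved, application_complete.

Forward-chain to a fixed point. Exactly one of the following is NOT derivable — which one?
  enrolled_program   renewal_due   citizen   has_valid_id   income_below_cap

has_valid_id

Round 1: (2) [eligible_subsidy ∧ age_verified → income_below_cap]; (6) [means_tested ∧ case_approved → enrolled_program]. Adds income_below_cap, enrolled_program.
Round 2: (5) [enrolled_program → citizen]. Adds citizen.
Round 3: (3) [citizen ∧ income_below_cap → renewal_due]. Adds renewal_due.
Derived: enrolled_program (round 1), income_below_cap (round 1), citizen (round 2), renewal_due (round 3). has_valid_id never appears in any round.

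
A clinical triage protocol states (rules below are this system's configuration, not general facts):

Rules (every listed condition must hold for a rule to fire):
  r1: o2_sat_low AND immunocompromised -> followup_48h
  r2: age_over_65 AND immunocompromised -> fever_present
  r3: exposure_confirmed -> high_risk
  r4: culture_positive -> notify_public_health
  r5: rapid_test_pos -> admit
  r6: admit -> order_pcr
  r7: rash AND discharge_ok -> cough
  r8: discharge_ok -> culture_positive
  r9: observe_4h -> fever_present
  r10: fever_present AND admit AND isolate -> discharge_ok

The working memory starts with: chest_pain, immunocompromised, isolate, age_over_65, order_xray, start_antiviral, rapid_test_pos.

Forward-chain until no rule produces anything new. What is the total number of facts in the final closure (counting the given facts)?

13

Round 1 fires r2, r5, giving fever_present, admit.
Round 2 fires r6, r10, giving order_pcr, discharge_ok.
Round 3 fires r8, giving culture_positive.
Round 4 fires r4, giving notify_public_health.
Closure: {admit, age_over_65, chest_pain, culture_positive, discharge_ok, fever_present, immunocompromised, isolate, notify_public_health, order_pcr, order_xray, rapid_test_pos, start_antiviral} — 13 facts.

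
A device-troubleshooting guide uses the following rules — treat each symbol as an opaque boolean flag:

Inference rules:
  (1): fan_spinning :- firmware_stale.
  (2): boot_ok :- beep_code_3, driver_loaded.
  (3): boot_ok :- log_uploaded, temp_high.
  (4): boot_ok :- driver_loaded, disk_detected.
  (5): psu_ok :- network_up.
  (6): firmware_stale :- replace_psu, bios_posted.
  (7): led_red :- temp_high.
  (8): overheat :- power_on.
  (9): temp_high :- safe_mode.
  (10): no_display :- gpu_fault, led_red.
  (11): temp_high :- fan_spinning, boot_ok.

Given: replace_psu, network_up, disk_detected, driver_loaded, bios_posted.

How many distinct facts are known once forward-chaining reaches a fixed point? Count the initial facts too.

11

Round 1 — (4), (5), (6), derive boot_ok, psu_ok, firmware_stale.
Round 2 — (1), derive fan_spinning.
Round 3 — (11), derive temp_high.
Round 4 — (7), derive led_red.
Closure: {bios_posted, boot_ok, disk_detected, driver_loaded, fan_spinning, firmware_stale, led_red, network_up, psu_ok, replace_psu, temp_high} — 11 facts.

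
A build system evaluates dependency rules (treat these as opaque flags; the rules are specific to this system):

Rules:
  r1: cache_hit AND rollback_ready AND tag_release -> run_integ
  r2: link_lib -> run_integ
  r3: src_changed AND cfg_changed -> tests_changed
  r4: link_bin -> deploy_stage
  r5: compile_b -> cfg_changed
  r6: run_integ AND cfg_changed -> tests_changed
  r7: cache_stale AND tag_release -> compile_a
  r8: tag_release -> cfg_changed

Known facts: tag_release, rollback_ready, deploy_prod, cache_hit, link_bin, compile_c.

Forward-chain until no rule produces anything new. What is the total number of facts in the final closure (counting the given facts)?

Round 1 fires r1, r4, r8, giving run_integ, deploy_stage, cfg_changed.
Round 2 fires r6, giving tests_changed.
Closure: {cache_hit, cfg_changed, compile_c, deploy_prod, deploy_stage, link_bin, rollback_ready, run_integ, tag_release, tests_changed} — 10 facts.

10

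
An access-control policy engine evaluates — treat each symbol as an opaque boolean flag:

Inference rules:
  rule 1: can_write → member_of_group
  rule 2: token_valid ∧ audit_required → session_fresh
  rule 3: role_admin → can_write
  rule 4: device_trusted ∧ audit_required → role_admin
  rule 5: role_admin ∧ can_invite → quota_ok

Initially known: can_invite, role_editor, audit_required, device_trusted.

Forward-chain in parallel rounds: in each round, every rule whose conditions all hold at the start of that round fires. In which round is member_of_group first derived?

Round 1 fires rule 4, giving role_admin.
Round 2 fires rule 3, rule 5, giving can_write, quota_ok.
Round 3 fires rule 1, giving member_of_group.
member_of_group first appears in round 3.

3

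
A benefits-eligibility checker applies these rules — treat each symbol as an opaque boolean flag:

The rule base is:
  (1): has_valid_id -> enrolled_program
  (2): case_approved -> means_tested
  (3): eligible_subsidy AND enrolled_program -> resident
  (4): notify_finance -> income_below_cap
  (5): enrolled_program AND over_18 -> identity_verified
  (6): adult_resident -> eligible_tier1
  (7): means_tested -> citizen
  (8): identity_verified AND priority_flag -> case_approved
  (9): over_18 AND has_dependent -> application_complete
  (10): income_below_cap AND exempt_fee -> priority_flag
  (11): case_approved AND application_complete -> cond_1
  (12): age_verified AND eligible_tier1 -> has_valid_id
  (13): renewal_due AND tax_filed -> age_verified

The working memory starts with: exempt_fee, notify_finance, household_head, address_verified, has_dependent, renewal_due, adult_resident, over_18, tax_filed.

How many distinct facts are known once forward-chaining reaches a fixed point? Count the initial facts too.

Round 1 — (4), (6), (9), (13), derive income_below_cap, eligible_tier1, application_complete, age_verified.
Round 2 — (10), (12), derive priority_flag, has_valid_id.
Round 3 — (1), derive enrolled_program.
Round 4 — (5), derive identity_verified.
Round 5 — (8), derive case_approved.
Round 6 — (2), (11), derive means_tested, cond_1.
Round 7 — (7), derive citizen.
Closure: {address_verified, adult_resident, age_verified, application_complete, case_approved, citizen, cond_1, eligible_tier1, enrolled_program, exempt_fee, has_dependent, has_valid_id, household_head, identity_verified, income_below_cap, means_tested, notify_finance, over_18, priority_flag, renewal_due, tax_filed} — 21 facts.

21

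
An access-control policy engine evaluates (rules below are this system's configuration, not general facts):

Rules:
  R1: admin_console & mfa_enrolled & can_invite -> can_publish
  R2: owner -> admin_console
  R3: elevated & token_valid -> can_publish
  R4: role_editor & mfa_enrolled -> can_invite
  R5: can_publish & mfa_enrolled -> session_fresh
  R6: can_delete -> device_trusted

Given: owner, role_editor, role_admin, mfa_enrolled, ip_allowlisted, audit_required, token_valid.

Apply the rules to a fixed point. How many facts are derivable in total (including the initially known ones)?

[1] R2 [owner -> admin_console]; R4 [role_editor & mfa_enrolled -> can_invite]. ⇒ new: admin_console, can_invite.
[2] R1 [admin_console & mfa_enrolled & can_invite -> can_publish]. ⇒ new: can_publish.
[3] R5 [can_publish & mfa_enrolled -> session_fresh]. ⇒ new: session_fresh.
Closure: {admin_console, audit_required, can_invite, can_publish, ip_allowlisted, mfa_enrolled, owner, role_admin, role_editor, session_fresh, token_valid} — 11 facts.

11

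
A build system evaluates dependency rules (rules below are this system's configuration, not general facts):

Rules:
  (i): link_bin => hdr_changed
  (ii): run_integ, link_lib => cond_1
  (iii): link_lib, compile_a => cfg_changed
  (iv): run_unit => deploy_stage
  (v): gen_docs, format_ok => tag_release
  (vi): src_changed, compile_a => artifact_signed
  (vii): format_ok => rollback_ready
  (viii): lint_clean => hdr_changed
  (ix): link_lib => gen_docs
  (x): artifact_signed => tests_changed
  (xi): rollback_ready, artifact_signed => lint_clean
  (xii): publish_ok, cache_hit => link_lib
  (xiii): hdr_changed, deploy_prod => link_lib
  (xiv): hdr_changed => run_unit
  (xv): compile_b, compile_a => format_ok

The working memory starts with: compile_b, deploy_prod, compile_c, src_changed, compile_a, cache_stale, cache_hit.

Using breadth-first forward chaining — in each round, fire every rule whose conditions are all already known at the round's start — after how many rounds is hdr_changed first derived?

4

Round 1 — (vi), (xv), derive artifact_signed, format_ok.
Round 2 — (vii), (x), derive rollback_ready, tests_changed.
Round 3 — (xi), derive lint_clean.
Round 4 — (viii), derive hdr_changed.
hdr_changed first appears in round 4.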